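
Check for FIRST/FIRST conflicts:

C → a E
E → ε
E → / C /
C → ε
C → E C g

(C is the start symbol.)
FIRST sets of the non-terminals at (or reachable through a nullable prefix from) the front of some alternative:
  FIRST(E) = { '/', ε }
  FIRST(C) = { '/', 'a', 'g', ε }

Productions for C:
  C → a E: FIRST = { 'a' }
  C → ε: FIRST = { ε }
  C → E C g: FIRST = { '/', 'a', 'g' }
Productions for E:
  E → ε: FIRST = { ε }
  E → / C /: FIRST = { '/' }

Conflict for C: C → a E and C → E C g
  Overlap: { 'a' }

Answer: Yes. C → a E / C → E C g on { 'a' }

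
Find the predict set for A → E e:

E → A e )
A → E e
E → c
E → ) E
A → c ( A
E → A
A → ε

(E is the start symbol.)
{ ')', 'c', 'e' }

PREDICT(A → E e) = (FIRST(RHS) \ {ε}) ∪ (FOLLOW(A) if ε ∈ FIRST(RHS), i.e. RHS ⇒* ε)
FIRST(E) = { ')', 'c', 'e', ε }
FIRST(E e) = { ')', 'c', 'e' }
ε ∉ FIRST(E e), so FOLLOW(A) is not added.
PREDICT(A → E e) = { ')', 'c', 'e' }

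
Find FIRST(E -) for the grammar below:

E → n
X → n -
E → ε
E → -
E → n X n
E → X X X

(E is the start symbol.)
FIRST sets of the non-terminals involved (from the grammar, by fixed-point iteration):
  FIRST(E) = { '-', 'n', ε }

To compute FIRST(E -), process the symbols left to right:
Symbol E is a non-terminal. Add FIRST(E) \ {ε} = { '-', 'n' }
E is nullable (ε ∈ FIRST(E)), continue to the next symbol.
Symbol - is a terminal. Add '-' and stop.
FIRST(E -) = { '-', 'n' }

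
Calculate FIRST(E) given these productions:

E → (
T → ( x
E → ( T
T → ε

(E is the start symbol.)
{ '(' }

From E → (:
  - '(' is a terminal: add '(' and stop
From E → ( T:
  - '(' is a terminal: add '(' and stop

Collecting: FIRST(E) = { '(' }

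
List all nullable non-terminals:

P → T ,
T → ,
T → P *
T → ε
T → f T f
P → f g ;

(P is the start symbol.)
ε-productions: T → ε
So T is immediately nullable.
No further non-terminal can be added: every production for the remaining non-terminals contains a terminal or a non-nullable non-terminal.
Nullable = { 'T' }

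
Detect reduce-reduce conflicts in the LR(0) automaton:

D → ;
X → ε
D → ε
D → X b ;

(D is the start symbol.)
A reduce-reduce conflict occurs when an LR(0) state has two complete items [A → α .] and [B → β .] — both call for a reduction, and with no lookahead the parser cannot choose between them.

Augment with D' → D and build the canonical LR(0) collection (I0 = CLOSURE({[D' → . D]}), then GOTO on every symbol after a dot until no new states appear). It has 6 states:
  I0: { [D → . ;], [D → . X b ;], [D → .], [D' → . D], [X → .] }  — shift, 2 reduces
  I1: { [D → ; .] }  — reduce
  I2: { [D' → D .] }  — accept
  I3: { [D → X . b ;] }  — shift
  I4: { [D → X b . ;] }  — shift
  I5: { [D → X b ; .] }  — reduce

I0 contains complete items [D → .], [X → .] — reduce-reduce conflict.

Answer: Yes — I0: [D → .] vs [X → .]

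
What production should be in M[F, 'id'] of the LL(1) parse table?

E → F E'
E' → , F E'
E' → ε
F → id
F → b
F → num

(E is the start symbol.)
F → id

To find M[F, 'id'], we find productions for F where 'id' is in the predict set (PREDICT(N → α) = (FIRST(α) \ {ε}) ∪ (FOLLOW(N) if α ⇒* ε)).

F → id: PREDICT = { 'id' }
  'id' is in predict set, so this production goes in M[F, 'id']
F → b: PREDICT = { 'b' }
F → num: PREDICT = { 'num' }

M[F, 'id'] = F → id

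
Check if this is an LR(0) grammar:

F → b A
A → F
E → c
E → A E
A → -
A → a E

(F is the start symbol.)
A grammar is LR(0) if no state in the canonical LR(0) collection has:
  - both a shift item (dot before a terminal) and a complete item (shift-reduce conflict), or
  - two or more complete items (reduce-reduce conflict; the accept item [F' → F .] counts as a complete item here).

Augment with F' → F and build the canonical LR(0) collection (I0 = CLOSURE({[F' → . F]}), then GOTO on every symbol after a dot until no new states appear). It has 11 states:
  I0: { [F → . b A], [F' → . F] }  — shift
  I1: { [F' → F .] }  — accept
  I2: { [A → . -], [A → . F], [A → . a E], [F → . b A], [F → b . A] }  — shift
  I3: { [A → - .] }  — reduce
  I4: { [F → b A .] }  — reduce
  I5: { [A → F .] }  — reduce
  I6: { [A → . -], [A → . F], [A → . a E], [A → a . E], [E → . A E], [E → . c], [F → . b A] }  — shift
  I7: { [A → . -], [A → . F], [A → . a E], [E → . A E], [E → . c], [E → A . E], [F → . b A] }  — shift
  I8: { [A → a E .] }  — reduce
  I9: { [E → c .] }  — reduce
  I10: { [E → A E .] }  — reduce

Every state is either a pure shift/goto state or contains exactly one complete item and nothing to shift — no conflicts. The grammar is LR(0).

Answer: Yes, the grammar is LR(0)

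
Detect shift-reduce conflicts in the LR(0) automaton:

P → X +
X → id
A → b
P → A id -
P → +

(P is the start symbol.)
A shift-reduce conflict occurs when an LR(0) state has both:
  - a complete (reduce) item [A → α .] (dot at the end), and
  - a shift item [B → β . c γ] (dot before a terminal).

Augment with P' → P and build the canonical LR(0) collection (I0 = CLOSURE({[P' → . P]}), then GOTO on every symbol after a dot until no new states appear). It has 10 states:
  I0: { [A → . b], [P → . +], [P → . A id -], [P → . X +], [P' → . P], [X → . id] }  — shift
  I1: { [P → + .] }  — reduce
  I2: { [P → A . id -] }  — shift
  I3: { [P' → P .] }  — accept
  I4: { [P → X . +] }  — shift
  I5: { [A → b .] }  — reduce
  I6: { [X → id .] }  — reduce
  I7: { [P → X + .] }  — reduce
  I8: { [P → A id . -] }  — shift
  I9: { [P → A id - .] }  — reduce

No state contains both a complete item and a shift item.

Answer: No shift-reduce conflicts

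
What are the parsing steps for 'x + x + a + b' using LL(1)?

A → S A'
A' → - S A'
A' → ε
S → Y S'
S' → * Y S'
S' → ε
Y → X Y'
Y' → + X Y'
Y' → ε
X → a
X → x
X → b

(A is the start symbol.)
LL(1) parsing maintains a stack (initially the start symbol over $) and the input. At each step: if the stack top is a terminal, match it against the current input token; if it is a non-terminal N, replace it with the RHS of M[N, lookahead] (the unique production whose predict set contains the lookahead).

Stack is shown with the top on the left.

Stack           Input            Action
---------------------------------------
A $             x + x + a + b $  output A → S A'
S A' $          x + x + a + b $  output S → Y S'
Y S' A' $       x + x + a + b $  output Y → X Y'
X Y' S' A' $    x + x + a + b $  output X → x
x Y' S' A' $    x + x + a + b $  match 'x'
Y' S' A' $      + x + a + b $    output Y' → + X Y'
+ X Y' S' A' $  + x + a + b $    match '+'
X Y' S' A' $    x + a + b $      output X → x
x Y' S' A' $    x + a + b $      match 'x'
Y' S' A' $      + a + b $        output Y' → + X Y'
+ X Y' S' A' $  + a + b $        match '+'
X Y' S' A' $    a + b $          output X → a
a Y' S' A' $    a + b $          match 'a'
Y' S' A' $      + b $            output Y' → + X Y'
+ X Y' S' A' $  + b $            match '+'
X Y' S' A' $    b $              output X → b
b Y' S' A' $    b $              match 'b'
Y' S' A' $      $                output Y' → ε
S' A' $         $                output S' → ε
A' $            $                output A' → ε
$               $                accept

The string is accepted.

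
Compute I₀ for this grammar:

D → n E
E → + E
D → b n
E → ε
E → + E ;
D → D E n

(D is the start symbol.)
First, augment the grammar with D' → D
I₀ = CLOSURE({ [D' → . D] }):
  [D' → . D] has the dot before D: add [D → . n E], [D → . b n], [D → . D E n]
No further items can be added.

I₀ = { [D → . D E n], [D → . b n], [D → . n E], [D' → . D] }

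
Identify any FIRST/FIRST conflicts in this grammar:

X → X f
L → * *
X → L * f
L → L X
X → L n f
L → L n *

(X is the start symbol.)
Yes. X → X f / X → L '*' f on { '*' }; X → X f / X → L n f on { '*' }; X → L '*' f / X → L n f on { '*' }; L → '*' '*' / L → L X on { '*' }; L → '*' '*' / L → L n '*' on { '*' }; L → L X / L → L n '*' on { '*' }

A FIRST/FIRST conflict occurs when two productions N → α and N → β for the same non-terminal have FIRST(α) ∩ FIRST(β) ≠ ∅ (with ε ∈ FIRST of a nullable right-hand side, so two nullable alternatives also conflict).

FIRST sets of the non-terminals at (or reachable through a nullable prefix from) the front of some alternative:
  FIRST(X) = { '*' }
  FIRST(L) = { '*' }

Productions for X:
  X → X f: FIRST = { '*' }
  X → L * f: FIRST = { '*' }
  X → L n f: FIRST = { '*' }
Productions for L:
  L → * *: FIRST = { '*' }
  L → L X: FIRST = { '*' }
  L → L n *: FIRST = { '*' }

Conflict for X: X → X f and X → L * f
  Overlap: { '*' }
Conflict for X: X → X f and X → L n f
  Overlap: { '*' }
Conflict for X: X → L * f and X → L n f
  Overlap: { '*' }
Conflict for L: L → * * and L → L X
  Overlap: { '*' }
Conflict for L: L → * * and L → L n *
  Overlap: { '*' }
Conflict for L: L → L X and L → L n *
  Overlap: { '*' }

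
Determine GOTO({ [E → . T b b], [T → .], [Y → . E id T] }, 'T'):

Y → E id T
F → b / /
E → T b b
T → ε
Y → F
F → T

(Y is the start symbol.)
GOTO(I, 'T') = CLOSURE({ [A → αX.β] : [A → α.Xβ] ∈ I, X = 'T' })

Items with dot before 'T', with the dot advanced:
  [E → . T b b] → [E → T . b b]
Closure adds nothing (no advanced item has the dot before a non-terminal).

GOTO = { [E → T . b b] }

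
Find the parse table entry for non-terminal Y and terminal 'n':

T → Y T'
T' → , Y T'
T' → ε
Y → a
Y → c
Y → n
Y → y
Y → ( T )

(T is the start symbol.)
Y → n

To find M[Y, 'n'], we find productions for Y where 'n' is in the predict set (PREDICT(N → α) = (FIRST(α) \ {ε}) ∪ (FOLLOW(N) if α ⇒* ε)).

Y → a: PREDICT = { 'a' }
Y → c: PREDICT = { 'c' }
Y → n: PREDICT = { 'n' }
  'n' is in predict set, so this production goes in M[Y, 'n']
Y → y: PREDICT = { 'y' }
Y → ( T ): PREDICT = { '(' }

M[Y, 'n'] = Y → n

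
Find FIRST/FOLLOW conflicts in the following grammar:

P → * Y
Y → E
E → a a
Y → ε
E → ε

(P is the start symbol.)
No FIRST/FOLLOW conflicts.

A FIRST/FOLLOW conflict occurs when a non-terminal N has a nullable alternative N → β (β ⇒* ε) and another alternative N → α with FIRST(α) ∩ FOLLOW(N) ≠ ∅: on such a lookahead the parser cannot decide between expanding α and letting N vanish via β.

Nullable non-terminals: E, Y.
FIRST sets used below: FIRST(E) = { 'a', ε }

E: nullable alternative(s) E → ε; FOLLOW(E) = { $ }
  E → a a: FIRST \ {ε} = { 'a' } — disjoint from FOLLOW(E)
  E → ε: FIRST \ {ε} = { } — this is the only nullable alternative, skip

Y: nullable alternative(s) Y → E, Y → ε; FOLLOW(Y) = { $ }
  Y → E: FIRST \ {ε} = { 'a' } — disjoint from FOLLOW(Y)
  Y → ε: FIRST \ {ε} = { } — disjoint from FOLLOW(Y)

P has no nullable alternative, so no FIRST/FOLLOW check is needed there.

No FIRST/FOLLOW conflicts found.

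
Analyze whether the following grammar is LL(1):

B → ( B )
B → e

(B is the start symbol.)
Yes, the grammar is LL(1).

A grammar is LL(1) if for each non-terminal N with multiple productions, the predict sets of those productions are pairwise disjoint, where PREDICT(N → α) = (FIRST(α) \ {ε}) ∪ (FOLLOW(N) if α ⇒* ε).

For B:
  PREDICT(B → '(' B ')') = { '(' }
  PREDICT(B → e) = { 'e' }

All predict sets are disjoint. The grammar IS LL(1).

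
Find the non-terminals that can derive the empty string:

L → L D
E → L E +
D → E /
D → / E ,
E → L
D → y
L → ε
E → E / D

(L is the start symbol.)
A non-terminal is nullable if it can derive ε (the empty string): either it has an ε-production, or it has a production whose right-hand side consists entirely of nullable non-terminals.

ε-productions: L → ε
So L is immediately nullable.
E → L: every symbol on the right is nullable, so E is nullable too.
No further non-terminal can be added: every production for the remaining non-terminals contains a terminal or a non-nullable non-terminal.
Nullable = { 'E', 'L' }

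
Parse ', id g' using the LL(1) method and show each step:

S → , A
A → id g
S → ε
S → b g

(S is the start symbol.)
LL(1) parsing maintains a stack (initially the start symbol over $) and the input. At each step: if the stack top is a terminal, match it against the current input token; if it is a non-terminal N, replace it with the RHS of M[N, lookahead] (the unique production whose predict set contains the lookahead).

Stack is shown with the top on the left.

Stack   Input     Action
------------------------
S $     , id g $  output S → , A
, A $   , id g $  match ','
A $     id g $    output A → id g
id g $  id g $    match 'id'
g $     g $       match 'g'
$       $         accept

The string is accepted.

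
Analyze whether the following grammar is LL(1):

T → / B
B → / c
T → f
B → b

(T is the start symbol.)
Yes, the grammar is LL(1).

A grammar is LL(1) if for each non-terminal N with multiple productions, the predict sets of those productions are pairwise disjoint, where PREDICT(N → α) = (FIRST(α) \ {ε}) ∪ (FOLLOW(N) if α ⇒* ε).

For T:
  PREDICT(T → '/' B) = { '/' }
  PREDICT(T → f) = { 'f' }
For B:
  PREDICT(B → '/' c) = { '/' }
  PREDICT(B → b) = { 'b' }

All predict sets are disjoint. The grammar IS LL(1).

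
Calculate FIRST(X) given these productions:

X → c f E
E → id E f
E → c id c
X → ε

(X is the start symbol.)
{ 'c', ε }

To compute FIRST(X), examine every production with X on the left-hand side, reading each right-hand side left to right until a non-nullable symbol is reached.

From X → c f E:
  - c is a terminal: add 'c' and stop
From X → ε:
  - ε-production, so ε ∈ FIRST(X)

Collecting: FIRST(X) = { 'c', ε }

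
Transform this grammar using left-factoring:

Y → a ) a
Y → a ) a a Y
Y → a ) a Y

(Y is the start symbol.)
Y → a ) a Y'
Y' → ε
Y' → a Y
Y' → Y

Left-factoring transforms A → αβ₁ | αβ₂ into A → αA' and A' → β₁ | β₂
(α is the longest common prefix among the alternatives). Repeat until
no nonterminal has two alternatives with a common prefix.

Round 1: Y has alternatives sharing prefix 'a ) a'. Introduce Y': Y → a ) a Y'
  Add: Y' → ε
  Add: Y' → a Y
  Add: Y' → Y

No remaining common prefixes — done.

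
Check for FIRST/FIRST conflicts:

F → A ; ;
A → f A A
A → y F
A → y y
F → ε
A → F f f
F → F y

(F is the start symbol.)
Yes. F → A ';' ';' / F → F y on { 'f', 'y' }; A → f A A / A → F f f on { 'f' }; A → y F / A → y y on { 'y' }; A → y F / A → F f f on { 'y' }; A → y y / A → F f f on { 'y' }

A FIRST/FIRST conflict occurs when two productions N → α and N → β for the same non-terminal have FIRST(α) ∩ FIRST(β) ≠ ∅ (with ε ∈ FIRST of a nullable right-hand side, so two nullable alternatives also conflict).

FIRST sets of the non-terminals at (or reachable through a nullable prefix from) the front of some alternative:
  FIRST(A) = { 'f', 'y' }
  FIRST(F) = { 'f', 'y', ε }

Productions for F:
  F → A ; ;: FIRST = { 'f', 'y' }
  F → ε: FIRST = { ε }
  F → F y: FIRST = { 'f', 'y' }
Productions for A:
  A → f A A: FIRST = { 'f' }
  A → y F: FIRST = { 'y' }
  A → y y: FIRST = { 'y' }
  A → F f f: FIRST = { 'f', 'y' }

Conflict for F: F → A ; ; and F → F y
  Overlap: { 'f', 'y' }
Conflict for A: A → f A A and A → F f f
  Overlap: { 'f' }
Conflict for A: A → y F and A → y y
  Overlap: { 'y' }
Conflict for A: A → y F and A → F f f
  Overlap: { 'y' }
Conflict for A: A → y y and A → F f f
  Overlap: { 'y' }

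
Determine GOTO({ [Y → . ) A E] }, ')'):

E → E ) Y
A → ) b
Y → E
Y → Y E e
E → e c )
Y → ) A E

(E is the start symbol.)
{ [A → . ) b], [Y → ) . A E] }

GOTO(I, ')') = CLOSURE({ [A → αX.β] : [A → α.Xβ] ∈ I, X = ')' })

Items with dot before ')', with the dot advanced:
  [Y → . ) A E] → [Y → ) . A E]
Closure of the advanced items:
  [Y → ) . A E] has the dot before A: add [A → . ) b]

GOTO = { [A → . ) b], [Y → ) . A E] }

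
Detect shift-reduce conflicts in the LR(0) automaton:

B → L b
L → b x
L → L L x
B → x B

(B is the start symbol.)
Augment with B' → B and build the canonical LR(0) collection (I0 = CLOSURE({[B' → . B]}), then GOTO on every symbol after a dot until no new states appear). It has 10 states:
  I0: { [B → . L b], [B → . x B], [B' → . B], [L → . L L x], [L → . b x] }  — shift
  I1: { [B' → B .] }  — accept
  I2: { [B → L . b], [L → . L L x], [L → . b x], [L → L . L x] }  — shift
  I3: { [L → b . x] }  — shift
  I4: { [B → . L b], [B → . x B], [B → x . B], [L → . L L x], [L → . b x] }  — shift
  I5: { [B → x B .] }  — reduce
  I6: { [L → b x .] }  — reduce
  I7: { [L → . L L x], [L → . b x], [L → L . L x], [L → L L . x] }  — shift
  I8: { [B → L b .], [L → b . x] }  — shift, reduce
  I9: { [L → L L x .] }  — reduce

I8 contains reduce item [B → L b .] and shift item [L → b . x] — shift-reduce conflict.

Answer: Yes — I8: [B → L b .] vs [L → b . x]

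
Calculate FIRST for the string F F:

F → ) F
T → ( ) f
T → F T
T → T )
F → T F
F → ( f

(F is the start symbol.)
FIRST sets of the non-terminals involved (from the grammar, by fixed-point iteration):
  FIRST(F) = { '(', ')' }

To compute FIRST(F F), process the symbols left to right:
Symbol F is a non-terminal. Add FIRST(F) \ {ε} = { '(', ')' }
F is not nullable (ε ∉ FIRST(F)), so stop here.
FIRST(F F) = { '(', ')' }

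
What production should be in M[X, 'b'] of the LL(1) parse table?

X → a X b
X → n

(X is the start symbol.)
To find M[X, 'b'], we find productions for X where 'b' is in the predict set (PREDICT(N → α) = (FIRST(α) \ {ε}) ∪ (FOLLOW(N) if α ⇒* ε)).

X → a X b: PREDICT = { 'a' }
X → n: PREDICT = { 'n' }

M[X, 'b'] is empty (no production applies)

Answer: Empty (error entry)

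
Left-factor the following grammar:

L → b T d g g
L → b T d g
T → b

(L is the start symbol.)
L → b T d g L'
L' → g
L' → ε
T → b

Left-factoring transforms A → αβ₁ | αβ₂ into A → αA' and A' → β₁ | β₂
(α is the longest common prefix among the alternatives). Repeat until
no nonterminal has two alternatives with a common prefix.

Round 1: L has alternatives sharing prefix 'b T d g'. Introduce L': L → b T d g L'
  Add: L' → g
  Add: L' → ε

No remaining common prefixes — done.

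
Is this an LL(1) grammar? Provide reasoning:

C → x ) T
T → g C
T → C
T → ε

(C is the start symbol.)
Yes, the grammar is LL(1).

A grammar is LL(1) if for each non-terminal N with multiple productions, the predict sets of those productions are pairwise disjoint, where PREDICT(N → α) = (FIRST(α) \ {ε}) ∪ (FOLLOW(N) if α ⇒* ε).

Relevant sets:
  FIRST(C) = { 'x' }
  FOLLOW(T) = { $ }

For T:
  PREDICT(T → g C) = { 'g' }
  PREDICT(T → C) = { 'x' }
  PREDICT(T → ε) = { $ }
C has a single production, so nothing to check there.

All predict sets are disjoint. The grammar IS LL(1).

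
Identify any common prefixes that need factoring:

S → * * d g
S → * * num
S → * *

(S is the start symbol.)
Yes, S has productions with common prefix '* *'

Left-factoring is needed when two productions for the same non-terminal
share a common prefix on the right-hand side.

Productions for S:
  S → * * d g
  S → * * num
  S → * *

Found common prefix '* *' in productions for S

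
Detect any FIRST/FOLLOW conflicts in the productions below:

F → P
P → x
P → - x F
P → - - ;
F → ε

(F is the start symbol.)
A FIRST/FOLLOW conflict occurs when a non-terminal N has a nullable alternative N → β (β ⇒* ε) and another alternative N → α with FIRST(α) ∩ FOLLOW(N) ≠ ∅: on such a lookahead the parser cannot decide between expanding α and letting N vanish via β.

Nullable non-terminals: F.
FIRST sets used below: FIRST(P) = { '-', 'x' }

F: nullable alternative(s) F → ε; FOLLOW(F) = { $ }
  F → P: FIRST \ {ε} = { '-', 'x' } — disjoint from FOLLOW(F)
  F → ε: FIRST \ {ε} = { } — this is the only nullable alternative, skip

P has no nullable alternative, so no FIRST/FOLLOW check is needed there.

No FIRST/FOLLOW conflicts found.

Answer: No FIRST/FOLLOW conflicts.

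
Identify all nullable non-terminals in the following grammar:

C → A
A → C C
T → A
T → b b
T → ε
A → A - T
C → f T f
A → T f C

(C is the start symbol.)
ε-productions: T → ε
So T is immediately nullable.
No further non-terminal can be added: every production for the remaining non-terminals contains a terminal or a non-nullable non-terminal.
Nullable = { 'T' }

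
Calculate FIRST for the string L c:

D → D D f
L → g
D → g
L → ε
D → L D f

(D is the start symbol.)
{ 'c', 'g' }

FIRST sets of the non-terminals involved (from the grammar, by fixed-point iteration):
  FIRST(L) = { 'g', ε }

To compute FIRST(L c), process the symbols left to right:
Symbol L is a non-terminal. Add FIRST(L) \ {ε} = { 'g' }
L is nullable (ε ∈ FIRST(L)), continue to the next symbol.
Symbol c is a terminal. Add 'c' and stop.
FIRST(L c) = { 'c', 'g' }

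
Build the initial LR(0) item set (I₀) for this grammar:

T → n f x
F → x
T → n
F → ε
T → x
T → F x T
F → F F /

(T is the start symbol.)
{ [F → . F F /], [F → . x], [F → .], [T → . F x T], [T → . n f x], [T → . n], [T → . x], [T' → . T] }

First, augment the grammar with T' → T
I₀ = CLOSURE({ [T' → . T] }):
  [T' → . T] has the dot before T: add [T → . n f x], [T → . n], [T → . x], [T → . F x T]
  [T → . F x T] has the dot before F: add [F → . x], [F → .], [F → . F F /]
No further items can be added.

I₀ = { [F → . F F /], [F → . x], [F → .], [T → . F x T], [T → . n f x], [T → . n], [T → . x], [T' → . T] }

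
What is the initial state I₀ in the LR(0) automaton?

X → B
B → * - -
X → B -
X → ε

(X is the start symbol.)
First, augment the grammar with X' → X
I₀ = CLOSURE({ [X' → . X] }):
  [X' → . X] has the dot before X: add [X → . B], [X → . B -], [X → .]
  [X → . B] has the dot before B: add [B → . * - -]
No further items can be added.

I₀ = { [B → . * - -], [X → . B -], [X → . B], [X → .], [X' → . X] }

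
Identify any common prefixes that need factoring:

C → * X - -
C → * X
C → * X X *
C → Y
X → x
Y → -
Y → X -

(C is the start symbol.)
Yes, C has productions with common prefix '* X'

Left-factoring is needed when two productions for the same non-terminal
share a common prefix on the right-hand side.

Productions for C:
  C → * X - -
  C → * X
  C → * X X *
  C → Y
Productions for Y:
  Y → -
  Y → X -

Found common prefix '* X' in productions for C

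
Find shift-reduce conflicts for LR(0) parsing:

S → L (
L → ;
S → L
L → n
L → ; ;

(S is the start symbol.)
Yes — I1: [L → ; .] vs [L → ; . ;]; I2: [S → L .] vs [S → L . (]

A shift-reduce conflict occurs when an LR(0) state has both:
  - a complete (reduce) item [A → α .] (dot at the end), and
  - a shift item [B → β . c γ] (dot before a terminal).

Augment with S' → S and build the canonical LR(0) collection (I0 = CLOSURE({[S' → . S]}), then GOTO on every symbol after a dot until no new states appear). It has 7 states:
  I0: { [L → . ; ;], [L → . ;], [L → . n], [S → . L (], [S → . L], [S' → . S] }  — shift
  I1: { [L → ; . ;], [L → ; .] }  — shift, reduce
  I2: { [S → L . (], [S → L .] }  — shift, reduce
  I3: { [S' → S .] }  — accept
  I4: { [L → n .] }  — reduce
  I5: { [S → L ( .] }  — reduce
  I6: { [L → ; ; .] }  — reduce

I1 contains reduce item [L → ; .] and shift item [L → ; . ;] — shift-reduce conflict.
I2 contains reduce item [S → L .] and shift item [S → L . (] — shift-reduce conflict.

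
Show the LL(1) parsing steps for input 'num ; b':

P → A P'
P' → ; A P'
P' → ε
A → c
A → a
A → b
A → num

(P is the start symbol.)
Stack is shown with the top on the left.

Stack     Input      Action
---------------------------
P $       num ; b $  output P → A P'
A P' $    num ; b $  output A → num
num P' $  num ; b $  match 'num'
P' $      ; b $      output P' → ; A P'
; A P' $  ; b $      match ';'
A P' $    b $        output A → b
b P' $    b $        match 'b'
P' $      $          output P' → ε
$         $          accept

The string is accepted.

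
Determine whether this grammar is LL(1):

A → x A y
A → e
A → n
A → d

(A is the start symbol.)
Yes, the grammar is LL(1).

A grammar is LL(1) if for each non-terminal N with multiple productions, the predict sets of those productions are pairwise disjoint, where PREDICT(N → α) = (FIRST(α) \ {ε}) ∪ (FOLLOW(N) if α ⇒* ε).

For A:
  PREDICT(A → x A y) = { 'x' }
  PREDICT(A → e) = { 'e' }
  PREDICT(A → n) = { 'n' }
  PREDICT(A → d) = { 'd' }

All predict sets are disjoint. The grammar IS LL(1).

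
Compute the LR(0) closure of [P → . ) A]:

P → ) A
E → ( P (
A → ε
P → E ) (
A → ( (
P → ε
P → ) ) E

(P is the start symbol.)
Start with: [P → . ) A]
The dot precedes the terminal ')', so nothing is added.

CLOSURE = { [P → . ) A] }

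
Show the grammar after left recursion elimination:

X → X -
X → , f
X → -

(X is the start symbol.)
X is directly left-recursive. The standard transformation for
  A → A α₁ | ... | A α_m | β₁ | ... | β_n
is
  A  → β₁ A' | ... | β_n A'
  A' → α₁ A' | ... | α_m A' | ε

X → , f becomes X → , f X'
X → - becomes X → - X'
X → X - becomes X' → - X'
Add X' → ε

Resulting grammar:
X → , f X'
X → - X'
X' → - X'
X' → ε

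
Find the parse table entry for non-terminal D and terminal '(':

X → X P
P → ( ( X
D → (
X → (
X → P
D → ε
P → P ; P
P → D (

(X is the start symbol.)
D → (, D → ε

To find M[D, '('], we find productions for D where '(' is in the predict set (PREDICT(N → α) = (FIRST(α) \ {ε}) ∪ (FOLLOW(N) if α ⇒* ε)).

Relevant sets:
  FOLLOW(D) = { '(' }

D → (: PREDICT = { '(' }
  '(' is in predict set, so this production goes in M[D, '(']
D → ε: PREDICT = { '(' }
  '(' is in predict set, so this production goes in M[D, '(']

M[D, '('] = D → (, D → ε  (a multiply-defined cell — the grammar is not LL(1))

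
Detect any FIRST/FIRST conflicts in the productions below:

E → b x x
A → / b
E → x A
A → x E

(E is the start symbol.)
No FIRST/FIRST conflicts.

A FIRST/FIRST conflict occurs when two productions N → α and N → β for the same non-terminal have FIRST(α) ∩ FIRST(β) ≠ ∅ (with ε ∈ FIRST of a nullable right-hand side, so two nullable alternatives also conflict).

Productions for E:
  E → b x x: FIRST = { 'b' }
  E → x A: FIRST = { 'x' }
Productions for A:
  A → / b: FIRST = { '/' }
  A → x E: FIRST = { 'x' }

All alternatives of each non-terminal have pairwise disjoint FIRST sets.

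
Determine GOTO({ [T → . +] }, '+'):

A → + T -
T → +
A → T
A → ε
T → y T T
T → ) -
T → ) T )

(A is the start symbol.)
GOTO(I, '+') = CLOSURE({ [A → αX.β] : [A → α.Xβ] ∈ I, X = '+' })

Items with dot before '+', with the dot advanced:
  [T → . +] → [T → + .]
Closure adds nothing (no advanced item has the dot before a non-terminal).

GOTO = { [T → + .] }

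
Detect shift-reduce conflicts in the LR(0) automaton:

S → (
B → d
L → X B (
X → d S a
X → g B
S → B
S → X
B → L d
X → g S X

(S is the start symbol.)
Yes — I5: [S → X .] vs [B → . d]; I6: [B → d .] vs [B → . d]

A shift-reduce conflict occurs when an LR(0) state has both:
  - a complete (reduce) item [A → α .] (dot at the end), and
  - a shift item [B → β . c γ] (dot before a terminal).

Augment with S' → S and build the canonical LR(0) collection (I0 = CLOSURE({[S' → . S]}), then GOTO on every symbol after a dot until no new states appear). It has 18 states:
  I0: { [B → . L d], [B → . d], [L → . X B (], [S → . (], [S → . B], [S → . X], [S' → . S], [X → . d S a], [X → . g B], [X → . g S X] }  — shift
  I1: { [S → ( .] }  — reduce
  I2: { [S → B .] }  — reduce
  I3: { [B → L . d] }  — shift
  I4: { [S' → S .] }  — accept
  I5: { [B → . L d], [B → . d], [L → . X B (], [L → X . B (], [S → X .], [X → . d S a], [X → . g B], [X → . g S X] }  — shift, reduce
  I6: { [B → . L d], [B → . d], [B → d .], [L → . X B (], [S → . (], [S → . B], [S → . X], [X → . d S a], [X → . g B], [X → . g S X], [X → d . S a] }  — shift, reduce
  I7: { [B → . L d], [B → . d], [L → . X B (], [S → . (], [S → . B], [S → . X], [X → . d S a], [X → . g B], [X → . g S X], [X → g . B], [X → g . S X] }  — shift
  I8: { [S → B .], [X → g B .] }  — 2 reduces
  I9: { [X → . d S a], [X → . g B], [X → . g S X], [X → g S . X] }  — shift
  I10: { [X → g S X .] }  — reduce
  I11: { [B → . L d], [B → . d], [L → . X B (], [S → . (], [S → . B], [S → . X], [X → . d S a], [X → . g B], [X → . g S X], [X → d . S a] }  — shift
  I12: { [X → d S . a] }  — shift
  I13: { [X → d S a .] }  — reduce
  I14: { [L → X B . (] }  — shift
  I15: { [B → . L d], [B → . d], [L → . X B (], [L → X . B (], [X → . d S a], [X → . g B], [X → . g S X] }  — shift
  I16: { [L → X B ( .] }  — reduce
  I17: { [B → L d .] }  — reduce

I5 contains reduce item [S → X .] and shift items [B → . d], [X → . d S a], [X → . g B], [X → . g S X] — shift-reduce conflict.
I6 contains reduce item [B → d .] and shift items [B → . d], [S → . (], [X → . d S a], [X → . g B], [X → . g S X] — shift-reduce conflict.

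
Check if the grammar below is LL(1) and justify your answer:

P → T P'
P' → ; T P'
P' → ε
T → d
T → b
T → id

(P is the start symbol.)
Yes, the grammar is LL(1).

A grammar is LL(1) if for each non-terminal N with multiple productions, the predict sets of those productions are pairwise disjoint, where PREDICT(N → α) = (FIRST(α) \ {ε}) ∪ (FOLLOW(N) if α ⇒* ε).

Relevant sets:
  FOLLOW(P') = { $ }

For P':
  PREDICT(P' → ';' T P') = { ';' }
  PREDICT(P' → ε) = { $ }
For T:
  PREDICT(T → d) = { 'd' }
  PREDICT(T → b) = { 'b' }
  PREDICT(T → id) = { 'id' }
P has a single production, so nothing to check there.

All predict sets are disjoint. The grammar IS LL(1).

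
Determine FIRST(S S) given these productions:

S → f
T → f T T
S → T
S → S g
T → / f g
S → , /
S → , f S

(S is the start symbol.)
FIRST sets of the non-terminals involved (from the grammar, by fixed-point iteration):
  FIRST(S) = { ',', '/', 'f' }

To compute FIRST(S S), process the symbols left to right:
Symbol S is a non-terminal. Add FIRST(S) \ {ε} = { ',', '/', 'f' }
S is not nullable (ε ∉ FIRST(S)), so stop here.
FIRST(S S) = { ',', '/', 'f' }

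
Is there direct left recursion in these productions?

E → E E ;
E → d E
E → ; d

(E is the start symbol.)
Direct left recursion occurs when N → N α for some non-terminal N (the right-hand side begins with the left-hand side itself).

E → E E ;: LEFT RECURSIVE (starts with E)
E → d E: starts with d
E → ; d: starts with ';'

The grammar has direct left recursion on: E.

Answer: Yes, E is left-recursive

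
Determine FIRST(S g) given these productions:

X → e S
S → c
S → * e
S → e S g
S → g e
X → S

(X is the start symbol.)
FIRST sets of the non-terminals involved (from the grammar, by fixed-point iteration):
  FIRST(S) = { '*', 'c', 'e', 'g' }

To compute FIRST(S g), process the symbols left to right:
Symbol S is a non-terminal. Add FIRST(S) \ {ε} = { '*', 'c', 'e', 'g' }
S is not nullable (ε ∉ FIRST(S)), so stop here.
FIRST(S g) = { '*', 'c', 'e', 'g' }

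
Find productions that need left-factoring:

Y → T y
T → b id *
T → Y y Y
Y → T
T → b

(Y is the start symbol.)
Left-factoring is needed when two productions for the same non-terminal
share a common prefix on the right-hand side.

Productions for Y:
  Y → T y
  Y → T
Productions for T:
  T → b id *
  T → Y y Y
  T → b

Found common prefix 'T' in productions for Y
Found common prefix 'b' in productions for T

Answer: Yes, Y has productions with common prefix 'T'; T has productions with common prefix 'b'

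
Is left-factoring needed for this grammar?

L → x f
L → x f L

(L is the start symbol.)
Yes, L has productions with common prefix 'x f'

Left-factoring is needed when two productions for the same non-terminal
share a common prefix on the right-hand side.

Productions for L:
  L → x f
  L → x f L

Found common prefix 'x f' in productions for L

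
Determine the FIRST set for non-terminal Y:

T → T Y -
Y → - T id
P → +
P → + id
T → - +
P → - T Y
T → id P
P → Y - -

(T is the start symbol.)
{ '-' }

To compute FIRST(Y), examine every production with Y on the left-hand side, reading each right-hand side left to right until a non-nullable symbol is reached.

From Y → - T id:
  - '-' is a terminal: add '-' and stop

Collecting: FIRST(Y) = { '-' }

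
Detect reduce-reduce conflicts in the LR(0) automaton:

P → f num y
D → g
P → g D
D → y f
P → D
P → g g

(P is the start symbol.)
A reduce-reduce conflict occurs when an LR(0) state has two complete items [A → α .] and [B → β .] — both call for a reduction, and with no lookahead the parser cannot choose between them.

Augment with P' → P and build the canonical LR(0) collection (I0 = CLOSURE({[P' → . P]}), then GOTO on every symbol after a dot until no new states appear). It has 11 states:
  I0: { [D → . g], [D → . y f], [P → . D], [P → . f num y], [P → . g D], [P → . g g], [P' → . P] }  — shift
  I1: { [P → D .] }  — reduce
  I2: { [P' → P .] }  — accept
  I3: { [P → f . num y] }  — shift
  I4: { [D → . g], [D → . y f], [D → g .], [P → g . D], [P → g . g] }  — shift, reduce
  I5: { [D → y . f] }  — shift
  I6: { [D → y f .] }  — reduce
  I7: { [P → g D .] }  — reduce
  I8: { [D → g .], [P → g g .] }  — 2 reduces
  I9: { [P → f num . y] }  — shift
  I10: { [P → f num y .] }  — reduce

I8 contains complete items [D → g .], [P → g g .] — reduce-reduce conflict.

Answer: Yes — I8: [D → g .] vs [P → g g .]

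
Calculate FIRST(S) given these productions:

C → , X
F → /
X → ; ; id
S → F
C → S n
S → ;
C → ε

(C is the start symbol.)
To compute FIRST(S), examine every production with S on the left-hand side, reading each right-hand side left to right until a non-nullable symbol is reached.

FIRST sets of the other non-terminals involved (by the same procedure, iterated to a fixed point):
  FIRST(F) = { '/' }

From S → F:
  - F is a non-terminal: add FIRST(F) \ {ε} = { '/' }
    F is not nullable, so stop
From S → ;:
  - ';' is a terminal: add ';' and stop

Collecting: FIRST(S) = { '/', ';' }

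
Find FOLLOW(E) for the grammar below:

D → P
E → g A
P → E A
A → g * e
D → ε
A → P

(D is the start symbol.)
{ 'g' }

To compute FOLLOW(E), find every occurrence of E on a right-hand side N → α E β: add FIRST(β) \ {ε}, and if β is empty or nullable also add FOLLOW(N). Iterate to a fixed point.

In P → E A: E is followed by A, add FIRST(A) \ {ε} = { 'g' }

Taking the union: FOLLOW(E) = { 'g' }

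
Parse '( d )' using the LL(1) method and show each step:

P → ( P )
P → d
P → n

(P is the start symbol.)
Stack is shown with the top on the left.

Stack    Input    Action
------------------------
P $      ( d ) $  output P → ( P )
( P ) $  ( d ) $  match '('
P ) $    d ) $    output P → d
d ) $    d ) $    match 'd'
) $      ) $      match ')'
$        $        accept

The string is accepted.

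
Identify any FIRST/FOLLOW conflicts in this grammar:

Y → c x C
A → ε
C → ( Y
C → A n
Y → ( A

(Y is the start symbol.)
No FIRST/FOLLOW conflicts.

Nullable non-terminals: A.
A has a nullable alternative but only one production, so nothing to check.

C, Y have no nullable alternative, so no FIRST/FOLLOW check is needed there.

No FIRST/FOLLOW conflicts found.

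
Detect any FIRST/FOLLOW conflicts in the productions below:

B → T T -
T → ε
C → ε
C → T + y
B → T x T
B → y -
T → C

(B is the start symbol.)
Yes. T → C with FOLLOW(T) on { '+' }; C → T '+' y with FOLLOW(C) on { '+' }

A FIRST/FOLLOW conflict occurs when a non-terminal N has a nullable alternative N → β (β ⇒* ε) and another alternative N → α with FIRST(α) ∩ FOLLOW(N) ≠ ∅: on such a lookahead the parser cannot decide between expanding α and letting N vanish via β.

Nullable non-terminals: C, T.
FIRST sets used below: FIRST(T) = { '+', ε }, FIRST(C) = { '+', ε }

C: nullable alternative(s) C → ε; FOLLOW(C) = { $, '+', '-', 'x' }
  C → ε: FIRST \ {ε} = { } — this is the only nullable alternative, skip
  C → T + y: FIRST \ {ε} = { '+' } — overlaps FOLLOW(C) on { '+' }: CONFLICT

T: nullable alternative(s) T → ε, T → C; FOLLOW(T) = { $, '+', '-', 'x' }
  T → ε: FIRST \ {ε} = { } — disjoint from FOLLOW(T)
  T → C: FIRST \ {ε} = { '+' } — overlaps FOLLOW(T) on { '+' }: CONFLICT

B has no nullable alternative, so no FIRST/FOLLOW check is needed there.

So the grammar has 2 FIRST/FOLLOW conflicts (marked CONFLICT above).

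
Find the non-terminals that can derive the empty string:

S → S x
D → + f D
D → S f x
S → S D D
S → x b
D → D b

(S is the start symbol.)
There are no ε-productions, so no non-terminal can derive ε.
No non-terminals are nullable.

Answer: None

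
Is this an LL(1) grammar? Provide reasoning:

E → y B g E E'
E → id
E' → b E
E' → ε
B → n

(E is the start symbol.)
A grammar is LL(1) if for each non-terminal N with multiple productions, the predict sets of those productions are pairwise disjoint, where PREDICT(N → α) = (FIRST(α) \ {ε}) ∪ (FOLLOW(N) if α ⇒* ε).

Relevant sets:
  FOLLOW(E') = { $, 'b' }

For E:
  PREDICT(E → y B g E E') = { 'y' }
  PREDICT(E → id) = { 'id' }
For E':
  PREDICT(E' → b E) = { 'b' }
  PREDICT(E' → ε) = { $, 'b' }
B has a single production, so nothing to check there.

Conflict found: Predict set conflict for E': { 'b' }
The grammar is NOT LL(1).

Answer: No. Predict set conflict for E': { 'b' }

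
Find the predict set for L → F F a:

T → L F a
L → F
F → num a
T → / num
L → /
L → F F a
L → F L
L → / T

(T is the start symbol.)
PREDICT(L → F F a) = (FIRST(RHS) \ {ε}) ∪ (FOLLOW(L) if ε ∈ FIRST(RHS), i.e. RHS ⇒* ε)
FIRST(F) = { 'num' }
FIRST(F F a) = { 'num' }
ε ∉ FIRST(F F a), so FOLLOW(L) is not added.
PREDICT(L → F F a) = { 'num' }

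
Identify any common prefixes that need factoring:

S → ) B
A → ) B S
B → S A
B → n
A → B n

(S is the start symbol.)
No, left-factoring is not needed

Left-factoring is needed when two productions for the same non-terminal
share a common prefix on the right-hand side.

Productions for A:
  A → ) B S
  A → B n
Productions for B:
  B → S A
  B → n

No common prefixes found.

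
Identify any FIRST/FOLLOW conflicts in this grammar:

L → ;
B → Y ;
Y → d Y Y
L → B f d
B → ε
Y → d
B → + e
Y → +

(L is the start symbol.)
No FIRST/FOLLOW conflicts.

A FIRST/FOLLOW conflict occurs when a non-terminal N has a nullable alternative N → β (β ⇒* ε) and another alternative N → α with FIRST(α) ∩ FOLLOW(N) ≠ ∅: on such a lookahead the parser cannot decide between expanding α and letting N vanish via β.

Nullable non-terminals: B.
FIRST sets used below: FIRST(Y) = { '+', 'd' }

B: nullable alternative(s) B → ε; FOLLOW(B) = { 'f' }
  B → Y ;: FIRST \ {ε} = { '+', 'd' } — disjoint from FOLLOW(B)
  B → ε: FIRST \ {ε} = { } — this is the only nullable alternative, skip
  B → + e: FIRST \ {ε} = { '+' } — disjoint from FOLLOW(B)

L, Y have no nullable alternative, so no FIRST/FOLLOW check is needed there.

No FIRST/FOLLOW conflicts found.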